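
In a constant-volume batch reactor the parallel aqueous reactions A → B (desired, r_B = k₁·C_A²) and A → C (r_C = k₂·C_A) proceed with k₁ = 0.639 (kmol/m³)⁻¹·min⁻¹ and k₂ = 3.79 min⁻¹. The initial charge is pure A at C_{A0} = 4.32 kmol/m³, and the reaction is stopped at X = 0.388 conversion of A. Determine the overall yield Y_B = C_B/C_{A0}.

0.143

C_A = C_{A0}(1−X) = 2.644 kmol/m³.
Along a PFR/batch, dC_C/dC_A = −r_C/(r_B+r_C) = −k₂/(k₂+k₁·C_A).
Integrating from C_{A0} to C_A: C_C = (3.79/0.639)·ln[(3.79+0.639·4.32)/(3.79+0.639·2.64)] = 5.931·ln(6.550/5.479) = 1.059 kmol/m³.
Then C_B = (C_{A0}−C_A) − C_C = 1.676 − 1.059 = 0.6172 kmol/m³.
Y_B = C_B/C_{A0} = 0.6172/4.32 = 0.143.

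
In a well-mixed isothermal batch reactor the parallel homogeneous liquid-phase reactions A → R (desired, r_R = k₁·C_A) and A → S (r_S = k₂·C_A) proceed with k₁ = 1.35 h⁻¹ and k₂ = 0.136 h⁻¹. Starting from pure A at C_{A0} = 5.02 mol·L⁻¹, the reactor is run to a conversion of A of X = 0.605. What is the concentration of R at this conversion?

C_A = C_{A0}(1−X) = 1.983 mol·L⁻¹.
Both paths are first order in A, so the instantaneous fraction to R is constant: dC_R/d(−C_A) = k₁/(k₁+k₂) = 0.9085.
C_R = 0.9085·(C_{A0}−C_A) = 0.9085×3.037 = 2.76 mol·L⁻¹.

2.76 mol·L⁻¹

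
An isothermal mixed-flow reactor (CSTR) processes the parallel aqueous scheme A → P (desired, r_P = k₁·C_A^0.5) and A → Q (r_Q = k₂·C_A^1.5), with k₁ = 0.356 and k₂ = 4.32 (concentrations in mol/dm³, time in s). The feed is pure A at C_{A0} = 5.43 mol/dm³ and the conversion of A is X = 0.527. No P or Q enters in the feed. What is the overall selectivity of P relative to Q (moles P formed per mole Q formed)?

Exit C_A = C_{A0}(1−X) = 5.43×0.473 = 2.568 mol/dm³.
In a CSTR the entire volume is at exit conditions, so r_P = 0.356×2.568^0.5 = 0.5705 and r_Q = 4.32×2.568^1.5 = 17.78.
Overall selectivity = C_P/C_Q = r_Pτ/(r_Qτ) = r_P/r_Q = 0.0321.

0.0321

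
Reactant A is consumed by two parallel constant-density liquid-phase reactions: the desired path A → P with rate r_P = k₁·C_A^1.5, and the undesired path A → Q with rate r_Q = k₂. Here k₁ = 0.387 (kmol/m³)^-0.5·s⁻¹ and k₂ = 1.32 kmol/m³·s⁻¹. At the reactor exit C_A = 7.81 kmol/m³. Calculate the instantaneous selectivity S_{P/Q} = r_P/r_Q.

S_{P/Q} = r_P/r_Q = (k₁·C_A^1.5)/(k₂) = (k₁/k₂)·C_A^1.5.
= (0.387×7.810^1.5) / (1.32) = 8.447/1.320 = 6.40.
Since the desired path is higher order in A, keeping C_A high (PFR or concentrated feed) favours P.

6.40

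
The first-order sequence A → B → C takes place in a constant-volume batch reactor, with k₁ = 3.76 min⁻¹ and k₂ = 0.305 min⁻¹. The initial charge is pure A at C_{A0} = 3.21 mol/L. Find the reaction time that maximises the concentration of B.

Setting dC_B/dt = 0 gives t_opt = ln(k₂/k₁)/(k₂−k₁).
= ln(0.305/3.76)/(0.305−3.76) = ln(0.08112)/-3.455 = -2.512/-3.455 = 0.727 min.

0.727 min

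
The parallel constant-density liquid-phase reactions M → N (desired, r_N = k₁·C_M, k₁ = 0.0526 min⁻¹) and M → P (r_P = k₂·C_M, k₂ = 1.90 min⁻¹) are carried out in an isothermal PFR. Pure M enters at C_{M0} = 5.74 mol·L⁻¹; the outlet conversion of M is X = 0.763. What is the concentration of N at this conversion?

C_M = C_{M0}(1−X) = 1.360 mol·L⁻¹.
Both paths are first order in M, so the instantaneous fraction to N is constant: dC_N/d(−C_M) = k₁/(k₁+k₂) = 0.02694.
C_N = 0.02694·(C_{M0}−C_M) = 0.02694×4.380 = 0.118 mol·L⁻¹.

0.118 mol·L⁻¹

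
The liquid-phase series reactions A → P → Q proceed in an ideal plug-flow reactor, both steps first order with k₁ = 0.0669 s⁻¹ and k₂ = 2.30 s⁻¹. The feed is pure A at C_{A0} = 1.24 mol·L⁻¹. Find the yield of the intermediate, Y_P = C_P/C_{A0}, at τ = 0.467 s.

The intermediate concentration in a first-order A→B→C sequence is C_P = k₁C_{A0}(e^(−k₁τ) − e^(−k₂τ))/(k₂−k₁).
e^(−k₁τ) = e^(−0.0669×0.467) = e^(−0.03124) = 0.9692; e^(−k₂τ) = e^(−1.074) = 0.3416.
C_P = 0.0669×1.24/(2.30−0.0669) × (0.9692−0.3416) = 0.03715×0.6276 = 0.02332 mol·L⁻¹.
Y_P = C_P/C_{A0} = 0.02332/1.24 = 0.0188.

0.0188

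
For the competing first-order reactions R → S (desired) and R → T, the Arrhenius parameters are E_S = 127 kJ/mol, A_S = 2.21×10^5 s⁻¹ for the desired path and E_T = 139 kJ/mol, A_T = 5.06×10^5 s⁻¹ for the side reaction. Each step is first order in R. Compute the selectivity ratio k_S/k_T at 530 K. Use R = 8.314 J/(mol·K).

With equal orders, S_{S/T} = k_S/k_T = (A_S/A_T)·exp[(E_T−E_S)/(RT)].
(E_T−E_S)/(RT) = (139−127)×10³/(8.314×530) = 12000/4406 = 2.723.
k_S/k_T = (2.21×10^5/5.06×10^5)·exp(2.723) = 0.4368 × 15.23 = 6.65.
Since E_S < E_T, lowering the temperature improves selectivity toward S.

6.65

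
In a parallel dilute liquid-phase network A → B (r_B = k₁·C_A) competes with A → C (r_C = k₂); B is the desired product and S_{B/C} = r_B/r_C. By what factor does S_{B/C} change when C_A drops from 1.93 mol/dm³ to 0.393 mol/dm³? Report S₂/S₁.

0.204

S_{B/C} = (k₁/k₂)·C_A, so S₂/S₁ = (C_{A,2}/C_{A,1}).
= 0.393/1.93 = 0.204.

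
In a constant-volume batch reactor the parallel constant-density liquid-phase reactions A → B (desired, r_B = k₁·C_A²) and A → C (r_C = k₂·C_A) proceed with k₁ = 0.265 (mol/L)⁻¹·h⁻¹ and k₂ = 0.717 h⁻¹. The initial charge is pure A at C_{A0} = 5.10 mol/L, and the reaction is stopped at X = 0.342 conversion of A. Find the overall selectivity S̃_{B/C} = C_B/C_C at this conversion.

C_A = C_{A0}(1−X) = 3.356 mol/L.
Along a PFR/batch, dC_C/dC_A = −r_C/(r_B+r_C) = −k₂/(k₂+k₁·C_A).
Integrating from C_{A0} to C_A: C_C = (0.717/0.265)·ln[(0.717+0.265·5.10)/(0.717+0.265·3.36)] = 2.706·ln(2.068/1.606) = 0.6843 mol/L.
Then C_B = (C_{A0}−C_A) − C_C = 1.744 − 0.6843 = 1.060 mol/L.
S̃_{B/C} = C_B/C_C = 1.060/0.6843 = 1.55.

1.55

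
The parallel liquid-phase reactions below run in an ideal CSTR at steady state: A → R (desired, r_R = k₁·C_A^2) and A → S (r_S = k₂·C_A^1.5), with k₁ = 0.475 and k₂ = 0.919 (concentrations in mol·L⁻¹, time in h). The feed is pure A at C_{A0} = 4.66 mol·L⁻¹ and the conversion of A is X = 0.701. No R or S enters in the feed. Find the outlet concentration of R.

1.24 mol·L⁻¹

Exit C_A = C_{A0}(1−X) = 4.66×0.299 = 1.393 mol·L⁻¹.
In a CSTR the entire volume is at exit conditions, so r_R = 0.475×1.393^2 = 0.9222 and r_S = 0.919×1.393^1.5 = 1.511.
Fraction of consumed A going to R: r_R/(r_R+r_S) = 0.3789.
C_R = 0.3789·C_{A0}·X = 0.3789×4.66×0.701 = 1.24 mol·L⁻¹.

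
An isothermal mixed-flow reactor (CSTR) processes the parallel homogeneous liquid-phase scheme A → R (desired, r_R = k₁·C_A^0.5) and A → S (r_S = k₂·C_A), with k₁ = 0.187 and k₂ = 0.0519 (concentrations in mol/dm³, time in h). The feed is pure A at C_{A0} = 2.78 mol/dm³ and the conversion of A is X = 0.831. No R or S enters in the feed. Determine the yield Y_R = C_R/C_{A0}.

0.698

Exit C_A = C_{A0}(1−X) = 2.78×0.169 = 0.4698 mol/dm³.
A CSTR operates uniformly at the exit composition, giving r_R = 0.1282 and r_S = 0.02438 (each k·C_A^n at C_A = 0.4698).
Fraction of consumed A going to R: r_R/(r_R+r_S) = 0.8402.
C_R = 0.8402·C_{A0}·X = 0.8402×2.78×0.831 = 1.94 mol/dm³; Y_R = C_R/C_{A0} = 0.698.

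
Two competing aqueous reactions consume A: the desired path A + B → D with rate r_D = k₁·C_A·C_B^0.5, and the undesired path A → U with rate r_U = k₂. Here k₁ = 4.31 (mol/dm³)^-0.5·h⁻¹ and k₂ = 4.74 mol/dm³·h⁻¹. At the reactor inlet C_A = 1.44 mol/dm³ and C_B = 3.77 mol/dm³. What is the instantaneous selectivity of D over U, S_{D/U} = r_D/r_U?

2.54

S_{D/U} = r_D/r_U = (k₁·C_A·C_B^0.5)/(k₂) = (k₁/k₂)·C_A·C_B^0.5.
= (4.31×1.440×3.770^0.5) / (4.74) = 12.05/4.740 = 2.54.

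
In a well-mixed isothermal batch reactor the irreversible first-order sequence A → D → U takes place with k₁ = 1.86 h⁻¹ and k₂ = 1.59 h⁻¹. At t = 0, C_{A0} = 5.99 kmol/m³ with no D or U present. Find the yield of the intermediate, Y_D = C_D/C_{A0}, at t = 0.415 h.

0.377

For first-order series with pure A initially, C_D(t) = k₁C_{A0}/(k₂−k₁)·(e^(−k₁t) − e^(−k₂t)).
e^(−k₁t) = e^(−1.86×0.415) = e^(−0.7719) = 0.4621; e^(−k₂t) = e^(−0.6599) = 0.5169.
C_D = 1.86×5.99/(1.59−1.86) × (0.4621−0.5169) = (-41.26)×(-0.05479) = 2.261 kmol/m³.
Y_D = C_D/C_{A0} = 2.261/5.99 = 0.377.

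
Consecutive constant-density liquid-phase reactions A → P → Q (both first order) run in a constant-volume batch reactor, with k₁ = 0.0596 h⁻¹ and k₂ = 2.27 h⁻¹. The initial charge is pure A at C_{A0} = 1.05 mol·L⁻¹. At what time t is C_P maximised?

The intermediate peaks when r₁ = r₂, i.e. k₁e^(−k₁t) = k₂e^(−k₂t), giving t_opt = ln(k₂/k₁)/(k₂−k₁).
= ln(2.27/0.0596)/(2.27−0.0596) = ln(38.09)/2.210 = 3.640/2.210 = 1.65 h.

1.65 h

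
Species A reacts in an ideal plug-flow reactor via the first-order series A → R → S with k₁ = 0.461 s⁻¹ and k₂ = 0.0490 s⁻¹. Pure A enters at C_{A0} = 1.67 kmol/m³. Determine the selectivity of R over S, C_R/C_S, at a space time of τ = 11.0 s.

1.86

Solving the coupled first-order balances gives C_R(τ) = [k₁/(k₂−k₁)]·C_{A0}·(e^(−k₁τ) − e^(−k₂τ)).
e^(−k₁τ) = e^(−0.461×11.0) = e^(−5.071) = 0.006276; e^(−k₂τ) = e^(−0.5390) = 0.5833.
C_R = 0.461×1.67/(0.0490−0.461) × (0.006276−0.5833) = (-1.869)×(-0.5771) = 1.078 kmol/m³.
C_A = C_{A0}e^(−k₁τ) = 0.01048 kmol/m³, so C_S = C_{A0}−C_A−C_R = 0.5812 kmol/m³; C_R/C_S = 1.86.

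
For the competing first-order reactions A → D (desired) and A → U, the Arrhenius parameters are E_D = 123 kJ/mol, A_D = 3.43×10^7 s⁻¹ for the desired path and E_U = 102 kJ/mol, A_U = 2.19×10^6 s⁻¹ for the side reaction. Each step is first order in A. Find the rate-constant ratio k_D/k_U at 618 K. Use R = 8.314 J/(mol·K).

0.263

Since both paths have the same order in A, the concentration cancels and S_{D/U} = k_D/k_U = (A_D/A_U)·exp[(E_U−E_D)/(RT)].
(E_U−E_D)/(RT) = (102−123)×10³/(8.314×618) = -21000/5138 = -4.087.
k_D/k_U = (3.43×10^7/2.19×10^6)·exp(-4.087) = 15.66 × 0.01679 = 0.263.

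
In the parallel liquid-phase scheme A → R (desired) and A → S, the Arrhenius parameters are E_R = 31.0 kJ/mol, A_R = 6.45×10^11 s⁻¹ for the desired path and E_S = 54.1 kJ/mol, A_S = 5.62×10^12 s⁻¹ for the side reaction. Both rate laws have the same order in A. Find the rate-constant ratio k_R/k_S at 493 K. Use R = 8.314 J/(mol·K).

Since both paths have the same order in A, the concentration cancels and S_{R/S} = k_R/k_S = (A_R/A_S)·exp[(E_S−E_R)/(RT)].
(E_S−E_R)/(RT) = (54.1−31.0)×10³/(8.314×493) = 23100/4099 = 5.636.
k_R/k_S = (6.45×10^11/5.62×10^12)·exp(5.636) = 0.1148 × 280.3 = 32.2.
Since E_R < E_S, lowering the temperature improves selectivity toward R.

32.2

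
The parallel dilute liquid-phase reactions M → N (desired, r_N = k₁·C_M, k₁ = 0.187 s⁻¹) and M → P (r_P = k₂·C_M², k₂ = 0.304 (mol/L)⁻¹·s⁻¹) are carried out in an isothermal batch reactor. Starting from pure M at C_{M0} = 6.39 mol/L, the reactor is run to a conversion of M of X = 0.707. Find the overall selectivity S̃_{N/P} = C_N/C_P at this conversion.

C_M = C_{M0}(1−X) = 1.872 mol/L.
Along a PFR/batch, dC_N/dC_M = −r_N/(r_N+r_P) = −k₁/(k₁+k₂·C_M).
Integrating from C_{M0} to C_M: C_N = (0.187/0.304)·ln[(0.187+0.304·6.39)/(0.187+0.304·1.87)] = 0.6151·ln(2.130/0.7562) = 0.6369 mol/L.
C_P = (C_{M0}−C_M)−C_N = 3.881 mol/L; S̃_{N/P} = 0.6369/3.881 = 0.164.

0.164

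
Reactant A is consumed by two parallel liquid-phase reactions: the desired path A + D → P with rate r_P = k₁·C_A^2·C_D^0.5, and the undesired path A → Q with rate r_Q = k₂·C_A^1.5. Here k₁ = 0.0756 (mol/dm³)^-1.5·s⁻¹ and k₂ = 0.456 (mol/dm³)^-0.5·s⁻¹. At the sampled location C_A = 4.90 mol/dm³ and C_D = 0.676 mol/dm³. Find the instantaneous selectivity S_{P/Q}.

0.302

S_{P/Q} = r_P/r_Q = (k₁·C_A^2·C_D^0.5)/(k₂·C_A^1.5) = (k₁/k₂)·C_A^0.5·C_D^0.5.
= (0.0756×4.900^2×0.6760^0.5) / (0.456×4.900^1.5) = 1.492/4.946 = 0.302.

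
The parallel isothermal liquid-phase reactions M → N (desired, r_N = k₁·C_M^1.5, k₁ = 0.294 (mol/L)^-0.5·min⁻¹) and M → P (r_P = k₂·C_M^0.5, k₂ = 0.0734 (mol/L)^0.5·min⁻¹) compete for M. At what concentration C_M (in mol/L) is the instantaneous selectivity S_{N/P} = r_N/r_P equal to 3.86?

S_{N/P} = (k₁/k₂)·C_M ⇒ C_M = S·k₂/k₁.
= 3.86×0.0734/0.294 = 0.964 mol/L.

0.964 mol/L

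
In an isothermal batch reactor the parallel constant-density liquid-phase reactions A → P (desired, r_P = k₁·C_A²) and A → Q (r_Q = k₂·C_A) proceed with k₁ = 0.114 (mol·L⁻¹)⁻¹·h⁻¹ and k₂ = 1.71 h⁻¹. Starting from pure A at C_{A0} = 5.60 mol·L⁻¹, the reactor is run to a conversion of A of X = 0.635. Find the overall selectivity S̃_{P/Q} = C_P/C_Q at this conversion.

0.251

C_A = C_{A0}(1−X) = 2.044 mol·L⁻¹.
Along a PFR/batch, dC_Q/dC_A = −r_Q/(r_P+r_Q) = −k₂/(k₂+k₁·C_A).
Integrating from C_{A0} to C_A: C_Q = (1.71/0.114)·ln[(1.71+0.114·5.60)/(1.71+0.114·2.04)] = 15.00·ln(2.348/1.943) = 2.842 mol·L⁻¹.
Then C_P = (C_{A0}−C_A) − C_Q = 3.556 − 2.842 = 0.7136 mol·L⁻¹.
S̃_{P/Q} = C_P/C_Q = 0.7136/2.842 = 0.251.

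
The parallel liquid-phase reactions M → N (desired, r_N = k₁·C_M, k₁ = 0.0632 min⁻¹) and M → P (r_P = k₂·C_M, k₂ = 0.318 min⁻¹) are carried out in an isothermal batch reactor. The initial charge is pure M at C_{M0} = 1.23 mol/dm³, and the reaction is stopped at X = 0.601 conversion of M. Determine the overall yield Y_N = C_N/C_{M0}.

C_M = C_{M0}(1−X) = 0.4908 mol/dm³.
Both paths are first order in M, so the instantaneous fraction to N is constant: dC_N/d(−C_M) = k₁/(k₁+k₂) = 0.1658.
C_N = 0.1658·(C_{M0}−C_M) = 0.1658×0.7392 = 0.123 mol/dm³.
Y_N = C_N/C_{M0} = 0.1226/1.23 = 0.0996.

0.0996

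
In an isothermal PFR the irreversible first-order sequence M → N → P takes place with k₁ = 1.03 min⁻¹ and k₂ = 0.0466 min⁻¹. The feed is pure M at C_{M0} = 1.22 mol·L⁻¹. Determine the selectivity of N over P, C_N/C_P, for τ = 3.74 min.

7.08

Solving the coupled first-order balances gives C_N(τ) = [k₁/(k₂−k₁)]·C_{M0}·(e^(−k₁τ) − e^(−k₂τ)).
e^(−k₁τ) = e^(−1.03×3.74) = e^(−3.852) = 0.02123; e^(−k₂τ) = e^(−0.1743) = 0.8401.
C_N = 1.03×1.22/(0.0466−1.03) × (0.02123−0.8401) = (-1.278)×(-0.8188) = 1.046 mol·L⁻¹.
C_M = C_{M0}e^(−k₁τ) = 0.02590 mol·L⁻¹, so C_P = C_{M0}−C_M−C_N = 0.1478 mol·L⁻¹; C_N/C_P = 7.08.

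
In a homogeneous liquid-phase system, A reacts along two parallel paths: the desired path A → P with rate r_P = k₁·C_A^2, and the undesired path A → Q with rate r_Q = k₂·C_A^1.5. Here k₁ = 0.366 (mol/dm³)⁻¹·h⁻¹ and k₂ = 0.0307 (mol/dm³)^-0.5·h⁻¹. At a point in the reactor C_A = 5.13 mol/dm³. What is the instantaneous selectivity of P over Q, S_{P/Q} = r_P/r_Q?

S_{P/Q} = r_P/r_Q = (k₁·C_A^2)/(k₂·C_A^1.5) = (k₁/k₂)·C_A^0.5.
= (0.366×5.130^2) / (0.0307×5.130^1.5) = 9.632/0.3567 = 27.0.
Since the desired path is higher order in A, keeping C_A high (PFR or concentrated feed) favours P.

27.0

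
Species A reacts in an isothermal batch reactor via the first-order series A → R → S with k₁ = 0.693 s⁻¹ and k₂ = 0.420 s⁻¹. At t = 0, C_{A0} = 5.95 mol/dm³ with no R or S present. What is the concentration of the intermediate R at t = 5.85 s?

1.03 mol/dm³

For first-order series with pure A initially, C_R(t) = k₁C_{A0}/(k₂−k₁)·(e^(−k₁t) − e^(−k₂t)).
e^(−k₁t) = e^(−0.693×5.85) = e^(−4.054) = 0.01735; e^(−k₂t) = e^(−2.457) = 0.08569.
C_R = 0.693×5.95/(0.420−0.693) × (0.01735−0.08569) = (-15.10)×(-0.06834) = 1.032 mol/dm³.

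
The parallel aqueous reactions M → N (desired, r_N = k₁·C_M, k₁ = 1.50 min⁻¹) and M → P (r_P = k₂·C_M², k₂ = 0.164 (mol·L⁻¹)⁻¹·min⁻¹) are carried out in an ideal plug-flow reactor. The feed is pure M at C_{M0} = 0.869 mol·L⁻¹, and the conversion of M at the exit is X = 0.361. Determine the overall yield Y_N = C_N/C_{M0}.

0.335

C_M = C_{M0}(1−X) = 0.5553 mol·L⁻¹.
Along a PFR/batch, dC_N/dC_M = −r_N/(r_N+r_P) = −k₁/(k₁+k₂·C_M).
Integrating from C_{M0} to C_M: C_N = (1.50/0.164)·ln[(1.50+0.164·0.869)/(1.50+0.164·0.555)] = 9.146·ln(1.643/1.591) = 0.2911 mol·L⁻¹.
Y_N = C_N/C_{M0} = 0.2911/0.869 = 0.335.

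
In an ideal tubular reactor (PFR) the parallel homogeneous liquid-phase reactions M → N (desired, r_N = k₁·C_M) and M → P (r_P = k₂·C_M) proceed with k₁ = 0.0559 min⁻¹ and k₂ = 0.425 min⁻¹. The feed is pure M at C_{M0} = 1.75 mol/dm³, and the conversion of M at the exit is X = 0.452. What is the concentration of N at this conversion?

C_M = C_{M0}(1−X) = 0.9590 mol/dm³.
Both paths are first order in M, so the instantaneous fraction to N is constant: dC_N/d(−C_M) = k₁/(k₁+k₂) = 0.1162.
C_N = 0.1162·(C_{M0}−C_M) = 0.1162×0.7910 = 0.0919 mol/dm³.

0.0919 mol/dm³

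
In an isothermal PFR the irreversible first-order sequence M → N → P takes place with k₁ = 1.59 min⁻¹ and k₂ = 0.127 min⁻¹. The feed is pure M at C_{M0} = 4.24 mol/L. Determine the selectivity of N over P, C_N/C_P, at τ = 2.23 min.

Solving the coupled first-order balances gives C_N(τ) = [k₁/(k₂−k₁)]·C_{M0}·(e^(−k₁τ) − e^(−k₂τ)).
e^(−k₁τ) = e^(−1.59×2.23) = e^(−3.546) = 0.02885; e^(−k₂τ) = e^(−0.2832) = 0.7534.
C_N = 1.59×4.24/(0.127−1.59) × (0.02885−0.7534) = (-4.608)×(-0.7245) = 3.339 mol/L.
C_M = C_{M0}e^(−k₁τ) = 0.1223 mol/L, so C_P = C_{M0}−C_M−C_N = 0.7791 mol/L; C_N/C_P = 4.29.

4.29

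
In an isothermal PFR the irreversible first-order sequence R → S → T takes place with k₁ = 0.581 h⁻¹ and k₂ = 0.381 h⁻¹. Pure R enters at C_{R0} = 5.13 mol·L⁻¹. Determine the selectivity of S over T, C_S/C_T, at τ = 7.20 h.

For first-order series with pure R initially, C_S(τ) = k₁C_{R0}/(k₂−k₁)·(e^(−k₁τ) − e^(−k₂τ)).
e^(−k₁τ) = e^(−0.581×7.20) = e^(−4.183) = 0.01525; e^(−k₂τ) = e^(−2.743) = 0.06436.
C_S = 0.581×5.13/(0.381−0.581) × (0.01525−0.06436) = (-14.90)×(-0.04911) = 0.7319 mol·L⁻¹.
C_R = C_{R0}e^(−k₁τ) = 0.07823 mol·L⁻¹, so C_T = C_{R0}−C_R−C_S = 4.320 mol·L⁻¹; C_S/C_T = 0.169.

0.169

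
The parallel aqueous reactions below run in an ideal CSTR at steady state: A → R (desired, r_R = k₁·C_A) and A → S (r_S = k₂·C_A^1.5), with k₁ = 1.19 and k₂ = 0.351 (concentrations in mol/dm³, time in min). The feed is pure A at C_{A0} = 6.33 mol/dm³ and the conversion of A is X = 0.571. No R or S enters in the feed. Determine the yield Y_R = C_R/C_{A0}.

Exit C_A = C_{A0}(1−X) = 6.33×0.429 = 2.716 mol/dm³.
In a CSTR the entire volume is at exit conditions, so r_R = 1.19×2.716 = 3.232 and r_S = 0.351×2.716^1.5 = 1.571.
Fraction of consumed A going to R: r_R/(r_R+r_S) = 0.6729.
C_R = 0.6729·C_{A0}·X = 0.6729×6.33×0.571 = 2.43 mol/dm³; Y_R = C_R/C_{A0} = 0.384.

0.384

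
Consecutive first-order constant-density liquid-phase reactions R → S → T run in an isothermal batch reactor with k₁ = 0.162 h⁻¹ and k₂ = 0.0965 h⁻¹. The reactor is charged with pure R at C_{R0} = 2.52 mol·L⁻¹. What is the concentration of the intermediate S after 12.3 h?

1.05 mol·L⁻¹

For first-order series with pure R initially, C_S(t) = k₁C_{R0}/(k₂−k₁)·(e^(−k₁t) − e^(−k₂t)).
e^(−k₁t) = e^(−0.162×12.3) = e^(−1.993) = 0.1363; e^(−k₂t) = e^(−1.187) = 0.3052.
C_S = 0.162×2.52/(0.0965−0.162) × (0.1363−0.3052) = (-6.233)×(-0.1688) = 1.052 mol·L⁻¹.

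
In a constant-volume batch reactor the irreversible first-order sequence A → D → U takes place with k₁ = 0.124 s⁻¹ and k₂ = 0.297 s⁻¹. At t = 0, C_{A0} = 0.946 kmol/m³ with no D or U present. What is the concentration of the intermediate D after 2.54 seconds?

For first-order series with pure A initially, C_D(t) = k₁C_{A0}/(k₂−k₁)·(e^(−k₁t) − e^(−k₂t)).
e^(−k₁t) = e^(−0.124×2.54) = e^(−0.3150) = 0.7298; e^(−k₂t) = e^(−0.7544) = 0.4703.
C_D = 0.124×0.946/(0.297−0.124) × (0.7298−0.4703) = 0.6781×0.2595 = 0.1760 kmol/m³.

0.176 kmol/m³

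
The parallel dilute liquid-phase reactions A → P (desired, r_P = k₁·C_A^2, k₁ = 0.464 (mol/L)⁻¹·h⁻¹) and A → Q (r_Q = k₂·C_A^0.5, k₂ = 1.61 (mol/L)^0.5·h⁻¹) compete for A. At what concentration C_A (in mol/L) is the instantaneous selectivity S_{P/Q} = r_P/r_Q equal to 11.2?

11.5 mol/L

S_{P/Q} = (k₁/k₂)·C_A^1.5 ⇒ C_A = (S·k₂/k₁)^(1/1.5).
= (11.2×1.61/0.464)^(0.6667) = (38.86)^(0.6667) = 11.5 mol/L.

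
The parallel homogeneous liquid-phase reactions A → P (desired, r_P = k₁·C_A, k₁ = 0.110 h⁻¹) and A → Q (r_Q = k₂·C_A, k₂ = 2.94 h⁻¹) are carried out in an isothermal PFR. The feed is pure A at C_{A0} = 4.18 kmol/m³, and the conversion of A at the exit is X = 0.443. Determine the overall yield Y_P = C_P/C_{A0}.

0.0160

C_A = C_{A0}(1−X) = 2.328 kmol/m³.
Both paths are first order in A, so the instantaneous fraction to P is constant: dC_P/d(−C_A) = k₁/(k₁+k₂) = 0.03607.
C_P = 0.03607·(C_{A0}−C_A) = 0.03607×1.852 = 0.0668 kmol/m³.
Y_P = C_P/C_{A0} = 0.06678/4.18 = 0.0160.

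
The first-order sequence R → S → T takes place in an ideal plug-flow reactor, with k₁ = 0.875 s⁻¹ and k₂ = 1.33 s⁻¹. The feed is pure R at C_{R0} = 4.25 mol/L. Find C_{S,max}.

1.25 mol/L

Evaluating C_S at τ_opt = ln(k₂/k₁)/(k₂−k₁) gives C_{S,max}/C_{R0} = (k₁/k₂)^[k₂/(k₂−k₁)].
= (0.875/1.33)^(1.33/(1.33−0.875)) = (0.6579)^(2.923) = 0.2941.
C_{S,max} = 0.2941×4.25 = 1.25 mol/L.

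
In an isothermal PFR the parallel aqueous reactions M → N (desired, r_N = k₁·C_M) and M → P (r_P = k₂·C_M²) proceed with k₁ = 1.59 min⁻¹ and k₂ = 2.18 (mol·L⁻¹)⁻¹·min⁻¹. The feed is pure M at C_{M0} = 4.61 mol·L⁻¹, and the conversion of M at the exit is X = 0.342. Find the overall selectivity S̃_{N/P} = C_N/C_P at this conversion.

C_M = C_{M0}(1−X) = 3.033 mol·L⁻¹.
Along a PFR/batch, dC_N/dC_M = −r_N/(r_N+r_P) = −k₁/(k₁+k₂·C_M).
Integrating from C_{M0} to C_M: C_N = (1.59/2.18)·ln[(1.59+2.18·4.61)/(1.59+2.18·3.03)] = 0.7294·ln(11.64/8.203) = 0.2552 mol·L⁻¹.
C_P = (C_{M0}−C_M)−C_N = 1.321 mol·L⁻¹; S̃_{N/P} = 0.2552/1.321 = 0.193.

0.193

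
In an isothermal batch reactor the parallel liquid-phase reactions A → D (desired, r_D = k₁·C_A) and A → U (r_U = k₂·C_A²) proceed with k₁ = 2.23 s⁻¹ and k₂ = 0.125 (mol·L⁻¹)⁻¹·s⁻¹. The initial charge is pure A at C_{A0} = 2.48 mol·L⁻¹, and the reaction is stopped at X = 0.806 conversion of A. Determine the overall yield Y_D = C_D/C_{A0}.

C_A = C_{A0}(1−X) = 0.4811 mol·L⁻¹.
Along a PFR/batch, dC_D/dC_A = −r_D/(r_D+r_U) = −k₁/(k₁+k₂·C_A).
Integrating from C_{A0} to C_A: C_D = (2.23/0.125)·ln[(2.23+0.125·2.48)/(2.23+0.125·0.481)] = 17.84·ln(2.540/2.290) = 1.847 mol·L⁻¹.
Y_D = C_D/C_{A0} = 1.847/2.48 = 0.745.

0.745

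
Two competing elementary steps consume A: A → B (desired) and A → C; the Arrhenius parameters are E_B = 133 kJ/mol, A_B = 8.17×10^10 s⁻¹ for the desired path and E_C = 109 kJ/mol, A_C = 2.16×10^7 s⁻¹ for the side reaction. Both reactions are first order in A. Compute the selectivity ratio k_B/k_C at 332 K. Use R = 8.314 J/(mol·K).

0.633

With equal orders, S_{B/C} = k_B/k_C = (A_B/A_C)·exp[(E_C−E_B)/(RT)].
(E_C−E_B)/(RT) = (109−133)×10³/(8.314×332) = -24000/2760 = -8.695.
k_B/k_C = (8.17×10^10/2.16×10^7)·exp(-8.695) = 3782 × 1.674×10^-4 = 0.633.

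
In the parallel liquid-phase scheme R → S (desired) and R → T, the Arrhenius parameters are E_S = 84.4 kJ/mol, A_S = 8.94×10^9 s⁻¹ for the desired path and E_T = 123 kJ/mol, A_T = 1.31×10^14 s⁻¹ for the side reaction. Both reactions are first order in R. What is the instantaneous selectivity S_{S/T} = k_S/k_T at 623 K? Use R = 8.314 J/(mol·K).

With equal orders, S_{S/T} = k_S/k_T = (A_S/A_T)·exp[(E_T−E_S)/(RT)].
(E_T−E_S)/(RT) = (123−84.4)×10³/(8.314×623) = 38600/5180 = 7.452.
k_S/k_T = (8.94×10^9/1.31×10^14)·exp(7.452) = 6.824×10^-5 × 1724 = 0.118.
Since E_S < E_T, lowering the temperature improves selectivity toward S.

0.118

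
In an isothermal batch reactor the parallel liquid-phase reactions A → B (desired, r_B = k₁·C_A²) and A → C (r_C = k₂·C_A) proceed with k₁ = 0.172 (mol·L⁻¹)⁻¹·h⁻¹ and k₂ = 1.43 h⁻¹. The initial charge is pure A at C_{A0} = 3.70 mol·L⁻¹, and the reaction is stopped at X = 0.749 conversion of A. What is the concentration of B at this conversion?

C_A = C_{A0}(1−X) = 0.9287 mol·L⁻¹.
Along a PFR/batch, dC_C/dC_A = −r_C/(r_B+r_C) = −k₂/(k₂+k₁·C_A).
Integrating from C_{A0} to C_A: C_C = (1.43/0.172)·ln[(1.43+0.172·3.70)/(1.43+0.172·0.929)] = 8.314·ln(2.066/1.590) = 2.180 mol·L⁻¹.
Then C_B = (C_{A0}−C_A) − C_C = 2.771 − 2.180 = 0.5911 mol·L⁻¹.

0.591 mol·L⁻¹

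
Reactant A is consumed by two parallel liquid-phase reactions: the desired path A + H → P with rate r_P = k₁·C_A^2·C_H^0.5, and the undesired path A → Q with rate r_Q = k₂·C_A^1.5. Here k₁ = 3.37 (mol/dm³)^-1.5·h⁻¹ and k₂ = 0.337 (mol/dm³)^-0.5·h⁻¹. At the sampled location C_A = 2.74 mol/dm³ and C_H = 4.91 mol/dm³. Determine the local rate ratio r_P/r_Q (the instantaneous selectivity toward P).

S_{P/Q} = r_P/r_Q = (k₁·C_A^2·C_H^0.5)/(k₂·C_A^1.5) = (k₁/k₂)·C_A^0.5·C_H^0.5.
= (3.37×2.740^2×4.910^0.5) / (0.337×2.740^1.5) = 56.06/1.528 = 36.7.

36.7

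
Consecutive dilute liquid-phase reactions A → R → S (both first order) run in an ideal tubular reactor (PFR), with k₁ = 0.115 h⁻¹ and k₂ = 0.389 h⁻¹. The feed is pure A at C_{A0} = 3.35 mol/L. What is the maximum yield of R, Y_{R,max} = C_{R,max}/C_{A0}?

At the optimum, C_{R,max}/C_{A0} = (k₁/k₂)^[k₂/(k₂−k₁)].
= (0.115/0.389)^(0.389/(0.389−0.115)) = (0.2956)^(1.420) = 0.1773.

0.177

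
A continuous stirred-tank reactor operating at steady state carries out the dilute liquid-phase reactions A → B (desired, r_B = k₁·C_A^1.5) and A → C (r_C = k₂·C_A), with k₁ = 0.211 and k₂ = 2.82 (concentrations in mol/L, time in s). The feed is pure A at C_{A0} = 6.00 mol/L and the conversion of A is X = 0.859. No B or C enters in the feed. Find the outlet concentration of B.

0.332 mol/L

Exit C_A = C_{A0}(1−X) = 6.00×0.141 = 0.8460 mol/L.
In a CSTR the entire volume is at exit conditions, so r_B = 0.211×0.8460^1.5 = 0.1642 and r_C = 2.82×0.8460 = 2.386.
Fraction of consumed A going to B: r_B/(r_B+r_C) = 0.06439.
C_B = 0.06439·C_{A0}·X = 0.06439×6.00×0.859 = 0.332 mol/L.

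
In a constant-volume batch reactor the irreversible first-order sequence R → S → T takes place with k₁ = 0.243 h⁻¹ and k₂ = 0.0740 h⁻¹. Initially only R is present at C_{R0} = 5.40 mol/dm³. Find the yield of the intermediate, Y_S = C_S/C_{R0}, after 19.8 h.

0.320

Solving the coupled first-order balances gives C_S(t) = [k₁/(k₂−k₁)]·C_{R0}·(e^(−k₁t) − e^(−k₂t)).
e^(−k₁t) = e^(−0.243×19.8) = e^(−4.811) = 0.008136; e^(−k₂t) = e^(−1.465) = 0.2310.
C_S = 0.243×5.40/(0.0740−0.243) × (0.008136−0.2310) = (-7.764)×(-0.2229) = 1.731 mol/dm³.
Y_S = C_S/C_{R0} = 1.731/5.40 = 0.320.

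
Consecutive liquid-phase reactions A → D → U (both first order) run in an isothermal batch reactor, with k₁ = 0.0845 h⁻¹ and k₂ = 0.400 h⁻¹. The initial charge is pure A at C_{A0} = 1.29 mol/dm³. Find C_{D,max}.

For a first-order series the maximum intermediate yield is C_{D,max}/C_{A0} = (k₁/k₂)^[k₂/(k₂−k₁)].
= (0.0845/0.400)^(0.400/(0.400−0.0845)) = (0.2112)^(1.268) = 0.1393.
C_{D,max} = 0.1393×1.29 = 0.180 mol/dm³.

0.180 mol/dm³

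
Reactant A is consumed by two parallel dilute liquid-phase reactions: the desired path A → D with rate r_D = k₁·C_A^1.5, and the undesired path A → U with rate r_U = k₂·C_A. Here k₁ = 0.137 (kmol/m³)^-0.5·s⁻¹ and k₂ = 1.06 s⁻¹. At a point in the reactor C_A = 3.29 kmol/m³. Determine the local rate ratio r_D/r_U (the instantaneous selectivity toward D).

S_{D/U} = r_D/r_U = (k₁·C_A^1.5)/(k₂·C_A) = (k₁/k₂)·C_A^0.5.
= (0.137×3.290^1.5) / (1.06×3.290) = 0.8176/3.487 = 0.234.

0.234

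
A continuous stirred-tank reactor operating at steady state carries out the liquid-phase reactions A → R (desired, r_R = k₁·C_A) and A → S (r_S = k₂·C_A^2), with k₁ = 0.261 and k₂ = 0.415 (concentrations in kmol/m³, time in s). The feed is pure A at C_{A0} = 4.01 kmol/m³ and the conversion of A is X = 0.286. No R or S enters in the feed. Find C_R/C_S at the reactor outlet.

0.220

Exit C_A = C_{A0}(1−X) = 4.01×0.714 = 2.863 kmol/m³.
In a CSTR the entire volume is at exit conditions, so r_R = 0.261×2.863 = 0.7473 and r_S = 0.415×2.863^2 = 3.402.
Overall selectivity = C_R/C_S = r_Rτ/(r_Sτ) = r_R/r_S = 0.220.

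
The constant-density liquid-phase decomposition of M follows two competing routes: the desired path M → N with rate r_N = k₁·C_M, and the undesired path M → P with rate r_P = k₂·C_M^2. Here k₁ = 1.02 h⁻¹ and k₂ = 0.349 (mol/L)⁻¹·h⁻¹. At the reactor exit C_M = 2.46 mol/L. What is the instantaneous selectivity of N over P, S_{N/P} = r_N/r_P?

1.19

S_{N/P} = r_N/r_P = (k₁·C_M)/(k₂·C_M^2) = (k₁/k₂)·C_M⁻¹.
= (1.02×2.460) / (0.349×2.460^2) = 2.509/2.112 = 1.19.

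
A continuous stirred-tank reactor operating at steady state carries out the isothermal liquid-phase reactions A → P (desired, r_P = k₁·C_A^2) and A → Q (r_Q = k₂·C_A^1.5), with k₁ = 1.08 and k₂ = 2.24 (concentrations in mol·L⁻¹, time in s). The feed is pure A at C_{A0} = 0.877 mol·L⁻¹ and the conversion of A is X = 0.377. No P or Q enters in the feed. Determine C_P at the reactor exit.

0.0869 mol·L⁻¹

Exit C_A = C_{A0}(1−X) = 0.877×0.623 = 0.5464 mol·L⁻¹.
In a CSTR the entire volume is at exit conditions, so r_P = 1.08×0.5464^2 = 0.3224 and r_Q = 2.24×0.5464^1.5 = 0.9046.
Fraction of consumed A going to P: r_P/(r_P+r_Q) = 0.2627.
C_P = 0.2627·C_{A0}·X = 0.2627×0.877×0.377 = 0.0869 mol·L⁻¹.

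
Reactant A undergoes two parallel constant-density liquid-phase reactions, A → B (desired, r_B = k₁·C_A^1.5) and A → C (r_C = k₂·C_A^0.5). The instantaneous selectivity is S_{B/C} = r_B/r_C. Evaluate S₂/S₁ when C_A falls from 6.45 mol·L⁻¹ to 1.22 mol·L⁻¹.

S_{B/C} = (k₁/k₂)·C_A, so S₂/S₁ = (C_{A,2}/C_{A,1}).
= 1.22/6.45 = 0.189.

0.189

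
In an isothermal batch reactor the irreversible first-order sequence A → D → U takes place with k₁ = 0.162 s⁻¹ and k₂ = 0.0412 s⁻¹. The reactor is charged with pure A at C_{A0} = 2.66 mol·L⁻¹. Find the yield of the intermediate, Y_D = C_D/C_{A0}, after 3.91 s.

For first-order series with pure A initially, C_D(t) = k₁C_{A0}/(k₂−k₁)·(e^(−k₁t) − e^(−k₂t)).
e^(−k₁t) = e^(−0.162×3.91) = e^(−0.6334) = 0.5308; e^(−k₂t) = e^(−0.1611) = 0.8512.
C_D = 0.162×2.66/(0.0412−0.162) × (0.5308−0.8512) = (-3.567)×(-0.3204) = 1.143 mol·L⁻¹.
Y_D = C_D/C_{A0} = 1.143/2.66 = 0.430.

0.430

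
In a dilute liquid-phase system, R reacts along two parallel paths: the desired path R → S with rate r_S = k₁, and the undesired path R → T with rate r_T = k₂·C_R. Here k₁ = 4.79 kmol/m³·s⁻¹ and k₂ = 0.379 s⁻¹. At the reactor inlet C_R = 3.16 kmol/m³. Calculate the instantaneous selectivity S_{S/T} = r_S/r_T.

4.00

S_{S/T} = r_S/r_T = (k₁)/(k₂·C_R) = (k₁/k₂)·C_R⁻¹.
= (4.79) / (0.379×3.160) = 4.790/1.198 = 4.00.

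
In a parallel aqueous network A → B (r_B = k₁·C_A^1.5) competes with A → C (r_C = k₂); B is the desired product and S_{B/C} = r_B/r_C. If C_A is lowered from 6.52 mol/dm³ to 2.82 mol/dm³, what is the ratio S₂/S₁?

0.284

S_{B/C} = (k₁/k₂)·C_A^1.5, so S₂/S₁ = (C_{A,2}/C_{A,1})^1.5.
= (2.82/6.52)^1.5 = (0.4325)^1.5 = 0.284.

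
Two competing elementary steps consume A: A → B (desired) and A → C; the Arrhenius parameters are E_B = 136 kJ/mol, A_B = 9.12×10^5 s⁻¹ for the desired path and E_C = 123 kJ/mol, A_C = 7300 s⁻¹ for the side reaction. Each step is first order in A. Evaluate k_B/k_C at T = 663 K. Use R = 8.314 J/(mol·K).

With equal orders, S_{B/C} = k_B/k_C = (A_B/A_C)·exp[(E_C−E_B)/(RT)].
(E_C−E_B)/(RT) = (123−136)×10³/(8.314×663) = -13000/5512 = -2.358.
k_B/k_C = (9.12×10^5/7300)·exp(-2.358) = 124.9 × 0.09457 = 11.8.

11.8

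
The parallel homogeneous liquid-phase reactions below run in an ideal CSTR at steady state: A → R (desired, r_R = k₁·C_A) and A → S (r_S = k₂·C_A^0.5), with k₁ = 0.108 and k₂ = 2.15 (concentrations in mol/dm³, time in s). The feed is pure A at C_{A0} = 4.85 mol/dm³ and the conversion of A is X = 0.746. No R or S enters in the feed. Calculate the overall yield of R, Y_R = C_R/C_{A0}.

Exit C_A = C_{A0}(1−X) = 4.85×0.254 = 1.232 mol/dm³.
A CSTR operates uniformly at the exit composition, giving r_R = 0.1330 and r_S = 2.386 (each k·C_A^n at C_A = 1.232).
Fraction of consumed A going to R: r_R/(r_R+r_S) = 0.05281.
C_R = 0.05281·C_{A0}·X = 0.05281×4.85×0.746 = 0.191 mol/dm³; Y_R = C_R/C_{A0} = 0.0394.

0.0394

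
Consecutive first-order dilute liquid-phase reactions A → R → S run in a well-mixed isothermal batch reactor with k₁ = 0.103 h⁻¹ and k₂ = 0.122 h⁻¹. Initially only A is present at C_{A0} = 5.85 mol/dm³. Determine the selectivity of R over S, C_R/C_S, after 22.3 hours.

0.265

For first-order series with pure A initially, C_R(t) = k₁C_{A0}/(k₂−k₁)·(e^(−k₁t) − e^(−k₂t)).
e^(−k₁t) = e^(−0.103×22.3) = e^(−2.297) = 0.1006; e^(−k₂t) = e^(−2.721) = 0.06584.
C_R = 0.103×5.85/(0.122−0.103) × (0.1006−0.06584) = 31.71×0.03473 = 1.102 mol/dm³.
C_A = C_{A0}e^(−k₁t) = 0.5883 mol/dm³, so C_S = C_{A0}−C_A−C_R = 4.160 mol/dm³; C_R/C_S = 0.265.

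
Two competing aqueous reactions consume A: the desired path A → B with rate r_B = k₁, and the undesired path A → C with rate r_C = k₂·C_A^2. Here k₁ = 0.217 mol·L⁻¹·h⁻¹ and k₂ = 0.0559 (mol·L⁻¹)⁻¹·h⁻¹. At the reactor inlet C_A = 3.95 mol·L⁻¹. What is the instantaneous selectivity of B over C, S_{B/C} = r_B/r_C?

S_{B/C} = r_B/r_C = (k₁)/(k₂·C_A^2) = (k₁/k₂)·C_A^-2.
= (0.217) / (0.0559×3.950^2) = 0.2170/0.8722 = 0.249.

0.249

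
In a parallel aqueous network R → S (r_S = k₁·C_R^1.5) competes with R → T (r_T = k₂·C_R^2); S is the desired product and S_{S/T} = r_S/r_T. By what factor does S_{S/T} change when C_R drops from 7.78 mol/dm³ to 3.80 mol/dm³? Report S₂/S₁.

S_{S/T} = (k₁/k₂)·C_R^-0.5, so S₂/S₁ = (C_{R,2}/C_{R,1})^-0.5.
= (3.80/7.78)^(-0.5) = (0.4884)^(-0.5) = 1.43.

1.43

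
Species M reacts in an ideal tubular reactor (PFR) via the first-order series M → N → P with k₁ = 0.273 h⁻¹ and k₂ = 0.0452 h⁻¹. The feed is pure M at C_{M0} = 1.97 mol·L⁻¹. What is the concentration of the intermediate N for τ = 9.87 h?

1.35 mol·L⁻¹

The intermediate concentration in a first-order A→B→C sequence is C_N = k₁C_{M0}(e^(−k₁τ) − e^(−k₂τ))/(k₂−k₁).
e^(−k₁τ) = e^(−0.273×9.87) = e^(−2.695) = 0.06758; e^(−k₂τ) = e^(−0.4461) = 0.6401.
C_N = 0.273×1.97/(0.0452−0.273) × (0.06758−0.6401) = (-2.361)×(-0.5725) = 1.352 mol·L⁻¹.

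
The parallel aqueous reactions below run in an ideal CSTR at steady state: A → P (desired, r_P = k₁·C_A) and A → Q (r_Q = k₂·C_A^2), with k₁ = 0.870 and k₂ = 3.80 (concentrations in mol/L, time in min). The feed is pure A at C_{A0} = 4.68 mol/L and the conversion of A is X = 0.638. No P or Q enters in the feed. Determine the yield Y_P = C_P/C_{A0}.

Exit C_A = C_{A0}(1−X) = 4.68×0.362 = 1.694 mol/L.
A CSTR operates uniformly at the exit composition, giving r_P = 1.474 and r_Q = 10.91 (each k·C_A^n at C_A = 1.694).
Fraction of consumed A going to P: r_P/(r_P+r_Q) = 0.1191.
C_P = 0.1191·C_{A0}·X = 0.1191×4.68×0.638 = 0.355 mol/L; Y_P = C_P/C_{A0} = 0.0760.

0.0760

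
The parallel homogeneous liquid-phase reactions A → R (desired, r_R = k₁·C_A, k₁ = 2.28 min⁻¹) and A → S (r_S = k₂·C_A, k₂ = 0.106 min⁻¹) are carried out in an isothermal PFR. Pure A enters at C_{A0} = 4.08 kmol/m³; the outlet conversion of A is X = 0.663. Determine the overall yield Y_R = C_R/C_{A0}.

C_A = C_{A0}(1−X) = 1.375 kmol/m³.
Both paths are first order in A, so the instantaneous fraction to R is constant: dC_R/d(−C_A) = k₁/(k₁+k₂) = 0.9556.
C_R = 0.9556·(C_{A0}−C_A) = 0.9556×2.705 = 2.58 kmol/m³.
Y_R = C_R/C_{A0} = 2.585/4.08 = 0.634.

0.634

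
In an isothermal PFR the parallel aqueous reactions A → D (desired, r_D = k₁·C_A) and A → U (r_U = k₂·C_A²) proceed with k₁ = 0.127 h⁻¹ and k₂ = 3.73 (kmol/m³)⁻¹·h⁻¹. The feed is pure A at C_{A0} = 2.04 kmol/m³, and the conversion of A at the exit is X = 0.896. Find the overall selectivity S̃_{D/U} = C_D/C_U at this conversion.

C_A = C_{A0}(1−X) = 0.2122 kmol/m³.
Along a PFR/batch, dC_D/dC_A = −r_D/(r_D+r_U) = −k₁/(k₁+k₂·C_A).
Integrating from C_{A0} to C_A: C_D = (0.127/3.73)·ln[(0.127+3.73·2.04)/(0.127+3.73·0.212)] = 0.03405·ln(7.736/0.9184) = 0.07256 kmol/m³.
C_U = (C_{A0}−C_A)−C_D = 1.755 kmol/m³; S̃_{D/U} = 0.07256/1.755 = 0.0413.

0.0413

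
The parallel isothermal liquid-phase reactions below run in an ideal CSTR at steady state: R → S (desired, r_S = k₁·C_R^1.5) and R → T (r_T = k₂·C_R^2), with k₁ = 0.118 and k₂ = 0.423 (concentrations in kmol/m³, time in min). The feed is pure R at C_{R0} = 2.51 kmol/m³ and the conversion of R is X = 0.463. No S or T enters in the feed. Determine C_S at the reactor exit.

0.225 kmol/m³

Exit C_R = C_{R0}(1−X) = 2.51×0.537 = 1.348 kmol/m³.
A CSTR operates uniformly at the exit composition, giving r_S = 0.1847 and r_T = 0.7685 (each k·C_R^n at C_R = 1.348).
Fraction of consumed R going to S: r_S/(r_S+r_T) = 0.1937.
C_S = 0.1937·C_{R0}·X = 0.1937×2.51×0.463 = 0.225 kmol/m³.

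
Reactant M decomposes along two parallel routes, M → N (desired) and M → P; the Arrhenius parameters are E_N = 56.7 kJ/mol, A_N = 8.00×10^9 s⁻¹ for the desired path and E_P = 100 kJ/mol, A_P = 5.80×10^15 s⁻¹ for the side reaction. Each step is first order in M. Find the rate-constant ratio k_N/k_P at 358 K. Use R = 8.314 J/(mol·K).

Since both paths have the same order in M, the concentration cancels and S_{N/P} = k_N/k_P = (A_N/A_P)·exp[(E_P−E_N)/(RT)].
(E_P−E_N)/(RT) = (100−56.7)×10³/(8.314×358) = 43300/2976 = 14.55.
k_N/k_P = (8.00×10^9/5.80×10^15)·exp(14.55) = 1.379×10^-6 × 2.080×10^6 = 2.87.
Since E_N < E_P, lowering the temperature improves selectivity toward N.

2.87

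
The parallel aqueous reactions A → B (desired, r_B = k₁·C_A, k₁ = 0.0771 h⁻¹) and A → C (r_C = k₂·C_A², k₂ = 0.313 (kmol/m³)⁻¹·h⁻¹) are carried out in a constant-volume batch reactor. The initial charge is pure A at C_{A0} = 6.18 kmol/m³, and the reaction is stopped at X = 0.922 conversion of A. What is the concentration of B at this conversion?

C_A = C_{A0}(1−X) = 0.4820 kmol/m³.
Along a PFR/batch, dC_B/dC_A = −r_B/(r_B+r_C) = −k₁/(k₁+k₂·C_A).
Integrating from C_{A0} to C_A: C_B = (0.0771/0.313)·ln[(0.0771+0.313·6.18)/(0.0771+0.313·0.482)] = 0.2463·ln(2.011/0.2280) = 0.5363 kmol/m³.

0.536 kmol/m³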